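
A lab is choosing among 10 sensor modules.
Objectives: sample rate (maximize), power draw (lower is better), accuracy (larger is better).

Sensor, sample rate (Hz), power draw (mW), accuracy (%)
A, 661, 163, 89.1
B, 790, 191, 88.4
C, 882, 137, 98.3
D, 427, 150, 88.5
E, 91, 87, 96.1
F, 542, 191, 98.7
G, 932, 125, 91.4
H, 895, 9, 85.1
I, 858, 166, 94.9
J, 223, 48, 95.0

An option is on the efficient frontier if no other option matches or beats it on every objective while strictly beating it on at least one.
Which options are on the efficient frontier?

C, E, F, G, H, J

A: dominated by C (sample rate 882≥661, power draw 137≤163, accuracy 98.3≥89.1).
B: dominated by C (sample rate 882≥790, power draw 137≤191, accuracy 98.3≥88.4).
C: not dominated.
D: dominated by C (sample rate 882≥427, power draw 137≤150, accuracy 98.3≥88.5).
E: not dominated.
F: not dominated (best accuracy).
G: not dominated (best sample rate).
H: not dominated (best power draw).
I: dominated by C (sample rate 882≥858, power draw 137≤166, accuracy 98.3≥94.9).
J: not dominated.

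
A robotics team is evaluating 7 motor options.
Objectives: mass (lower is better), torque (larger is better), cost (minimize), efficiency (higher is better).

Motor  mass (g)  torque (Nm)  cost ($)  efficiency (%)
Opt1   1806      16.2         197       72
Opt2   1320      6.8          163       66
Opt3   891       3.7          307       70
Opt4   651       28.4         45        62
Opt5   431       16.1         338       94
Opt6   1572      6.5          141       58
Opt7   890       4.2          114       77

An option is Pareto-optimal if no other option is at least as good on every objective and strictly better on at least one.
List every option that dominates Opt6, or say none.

Opt4

Opt4: mass 651≤1572, torque 28.4≥6.5, cost 45≤141, efficiency 62≥58 — dominates Opt6.
Others (Opt1, Opt2, Opt3, Opt5, Opt7) are each worse than Opt6 on at least one objective.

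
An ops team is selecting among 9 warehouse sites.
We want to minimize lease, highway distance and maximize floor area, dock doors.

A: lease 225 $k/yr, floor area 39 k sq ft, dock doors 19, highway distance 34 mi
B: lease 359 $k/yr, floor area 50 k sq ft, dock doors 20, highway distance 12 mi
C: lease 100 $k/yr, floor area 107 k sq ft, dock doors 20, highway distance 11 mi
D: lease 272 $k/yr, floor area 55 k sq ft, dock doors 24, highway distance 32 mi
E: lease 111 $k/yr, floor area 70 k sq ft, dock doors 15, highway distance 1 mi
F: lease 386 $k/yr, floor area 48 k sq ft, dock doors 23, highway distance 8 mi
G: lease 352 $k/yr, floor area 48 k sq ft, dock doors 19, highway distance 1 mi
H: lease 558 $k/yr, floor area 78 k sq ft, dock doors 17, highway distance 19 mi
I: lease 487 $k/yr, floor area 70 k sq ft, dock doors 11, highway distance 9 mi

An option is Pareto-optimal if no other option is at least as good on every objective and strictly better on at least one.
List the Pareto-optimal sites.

A: dominated by C (lease 100≤225, floor area 107≥39, dock doors 20≥19, highway distance 11≤34).
B: dominated by C (lease 100≤359, floor area 107≥50, dock doors 20≥20, highway distance 11≤12).
C: not dominated (best lease).
D: not dominated (best dock doors).
E: not dominated.
F: not dominated.
G: not dominated.
H: dominated by C (lease 100≤558, floor area 107≥78, dock doors 20≥17, highway distance 11≤19).
I: dominated by E (lease 111≤487, floor area 70≥70, dock doors 15≥11, highway distance 1≤9).

C, D, E, F, G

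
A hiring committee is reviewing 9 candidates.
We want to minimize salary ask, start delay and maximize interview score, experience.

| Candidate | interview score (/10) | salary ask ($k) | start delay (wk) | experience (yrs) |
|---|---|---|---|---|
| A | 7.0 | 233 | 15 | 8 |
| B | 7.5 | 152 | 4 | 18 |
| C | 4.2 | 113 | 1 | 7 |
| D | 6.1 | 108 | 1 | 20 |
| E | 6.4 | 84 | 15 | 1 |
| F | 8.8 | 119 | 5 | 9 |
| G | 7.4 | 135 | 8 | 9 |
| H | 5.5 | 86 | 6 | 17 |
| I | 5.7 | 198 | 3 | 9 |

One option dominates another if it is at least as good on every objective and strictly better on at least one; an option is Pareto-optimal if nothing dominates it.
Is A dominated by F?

Yes

F vs A: interview score 8.8≥7.0, salary ask 119≤233, start delay 5≤15, experience 9≥8 — F is at least as good on every objective with at least one strict improvement.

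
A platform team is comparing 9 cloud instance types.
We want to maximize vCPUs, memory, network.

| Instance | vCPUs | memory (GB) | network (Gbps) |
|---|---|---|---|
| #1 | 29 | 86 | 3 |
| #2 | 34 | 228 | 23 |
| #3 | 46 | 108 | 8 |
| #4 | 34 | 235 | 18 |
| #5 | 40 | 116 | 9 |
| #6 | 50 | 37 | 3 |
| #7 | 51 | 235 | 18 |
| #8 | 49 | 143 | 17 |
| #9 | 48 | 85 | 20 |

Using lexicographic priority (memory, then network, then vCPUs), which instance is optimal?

First maximize memory: best is 235, kept {#4, #7}.
Then maximize network: best is 18, kept {#4, #7}.
Then maximize vCPUs: best is 51, kept {#7}.

#7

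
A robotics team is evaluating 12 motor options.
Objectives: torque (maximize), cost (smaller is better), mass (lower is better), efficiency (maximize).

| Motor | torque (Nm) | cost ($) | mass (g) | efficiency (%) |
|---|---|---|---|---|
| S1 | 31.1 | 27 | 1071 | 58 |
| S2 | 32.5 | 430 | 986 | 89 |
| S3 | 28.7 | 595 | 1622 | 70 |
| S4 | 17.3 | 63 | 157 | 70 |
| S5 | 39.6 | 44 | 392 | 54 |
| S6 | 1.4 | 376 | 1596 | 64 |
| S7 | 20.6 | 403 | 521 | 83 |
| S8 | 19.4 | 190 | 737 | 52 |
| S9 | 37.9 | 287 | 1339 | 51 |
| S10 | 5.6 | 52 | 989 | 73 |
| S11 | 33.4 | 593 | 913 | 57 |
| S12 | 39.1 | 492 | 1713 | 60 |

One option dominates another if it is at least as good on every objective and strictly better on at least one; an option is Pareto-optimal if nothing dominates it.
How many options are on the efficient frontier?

8

S1: not dominated (best cost).
S2: not dominated (best efficiency).
S3: dominated by S2 (torque 32.5≥28.7, cost 430≤595, mass 986≤1622, efficiency 89≥70).
S4: not dominated (best mass).
S5: not dominated (best torque).
S6: dominated by S4 (torque 17.3≥1.4, cost 63≤376, mass 157≤1596, efficiency 70≥64).
S7: not dominated.
S8: dominated by S5 (torque 39.6≥19.4, cost 44≤190, mass 392≤737, efficiency 54≥52).
S9: dominated by S5 (torque 39.6≥37.9, cost 44≤287, mass 392≤1339, efficiency 54≥51).
S10: not dominated.
S11: not dominated.
S12: not dominated.
Pareto-optimal: S1, S2, S4, S5, S7, S10, S11, S12 → 8.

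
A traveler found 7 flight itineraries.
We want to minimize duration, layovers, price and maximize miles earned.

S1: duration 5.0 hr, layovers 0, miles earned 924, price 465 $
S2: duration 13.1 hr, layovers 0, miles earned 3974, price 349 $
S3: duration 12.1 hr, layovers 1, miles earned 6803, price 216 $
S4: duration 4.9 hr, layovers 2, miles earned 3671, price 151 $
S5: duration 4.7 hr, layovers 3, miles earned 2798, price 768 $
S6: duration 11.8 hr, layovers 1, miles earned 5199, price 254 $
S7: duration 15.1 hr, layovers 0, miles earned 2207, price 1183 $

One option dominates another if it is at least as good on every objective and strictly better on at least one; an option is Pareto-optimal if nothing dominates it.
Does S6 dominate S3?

No

S6 vs S3: S6 is worse on miles earned (5199 vs 6803), so it does not dominate S3.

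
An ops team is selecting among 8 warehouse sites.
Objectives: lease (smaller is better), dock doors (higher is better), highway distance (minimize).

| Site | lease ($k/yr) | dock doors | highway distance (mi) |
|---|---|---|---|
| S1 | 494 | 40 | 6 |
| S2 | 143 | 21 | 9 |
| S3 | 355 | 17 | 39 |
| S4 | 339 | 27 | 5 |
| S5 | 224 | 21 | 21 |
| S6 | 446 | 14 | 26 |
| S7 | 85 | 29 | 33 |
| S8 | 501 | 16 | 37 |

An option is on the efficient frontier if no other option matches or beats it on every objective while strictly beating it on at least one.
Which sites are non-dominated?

S1: not dominated (best dock doors).
S2: not dominated.
S3: dominated by S2 (lease 143≤355, dock doors 21≥17, highway distance 9≤39).
S4: not dominated (best highway distance).
S5: dominated by S2 (lease 143≤224, dock doors 21≥21, highway distance 9≤21).
S6: dominated by S2 (lease 143≤446, dock doors 21≥14, highway distance 9≤26).
S7: not dominated (best lease).
S8: dominated by S1 (lease 494≤501, dock doors 40≥16, highway distance 6≤37).

S1, S2, S4, S7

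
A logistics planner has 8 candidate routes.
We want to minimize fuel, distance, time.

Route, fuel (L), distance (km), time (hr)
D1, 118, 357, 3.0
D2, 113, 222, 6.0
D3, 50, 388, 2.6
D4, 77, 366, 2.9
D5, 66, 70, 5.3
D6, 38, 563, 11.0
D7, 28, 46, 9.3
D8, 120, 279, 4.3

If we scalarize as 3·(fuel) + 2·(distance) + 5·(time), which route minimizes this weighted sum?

D7

D1: 3·118 + 2·357 + 5·3.0 = 1083.0
D2: 3·113 + 2·222 + 5·6.0 = 813.0
D3: 3·50 + 2·388 + 5·2.6 = 939.0
D4: 3·77 + 2·366 + 5·2.9 = 977.5
D5: 3·66 + 2·70 + 5·5.3 = 364.5
D6: 3·38 + 2·563 + 5·11.0 = 1295.0
D7: 3·28 + 2·46 + 5·9.3 = 222.5
D8: 3·120 + 2·279 + 5·4.3 = 939.5
Lowest: D7 at 222.5.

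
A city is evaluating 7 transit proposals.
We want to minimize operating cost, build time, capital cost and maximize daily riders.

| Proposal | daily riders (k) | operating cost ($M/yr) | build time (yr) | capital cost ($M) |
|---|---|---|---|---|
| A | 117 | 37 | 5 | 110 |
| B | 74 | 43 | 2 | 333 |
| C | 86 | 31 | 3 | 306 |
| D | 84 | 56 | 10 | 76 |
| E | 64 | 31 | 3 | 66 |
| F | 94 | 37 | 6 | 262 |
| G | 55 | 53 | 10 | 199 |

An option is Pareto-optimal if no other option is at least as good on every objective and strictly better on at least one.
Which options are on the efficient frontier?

A: not dominated (best daily riders).
B: not dominated (best build time).
C: not dominated.
D: not dominated.
E: not dominated (best capital cost).
F: dominated by A (daily riders 117≥94, operating cost 37≤37, build time 5≤6, capital cost 110≤262).
G: dominated by A (daily riders 117≥55, operating cost 37≤53, build time 5≤10, capital cost 110≤199).

A, B, C, D, E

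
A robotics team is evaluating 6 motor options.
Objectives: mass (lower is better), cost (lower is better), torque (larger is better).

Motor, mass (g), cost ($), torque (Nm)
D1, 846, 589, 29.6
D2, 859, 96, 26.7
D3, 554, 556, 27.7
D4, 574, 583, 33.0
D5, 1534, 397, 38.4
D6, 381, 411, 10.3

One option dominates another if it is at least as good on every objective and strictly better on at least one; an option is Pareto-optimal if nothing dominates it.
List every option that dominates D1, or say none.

D4: mass 574≤846, cost 583≤589, torque 33.0≥29.6 — dominates D1.
Others (D2, D3, D5, D6) are each worse than D1 on at least one objective.

D4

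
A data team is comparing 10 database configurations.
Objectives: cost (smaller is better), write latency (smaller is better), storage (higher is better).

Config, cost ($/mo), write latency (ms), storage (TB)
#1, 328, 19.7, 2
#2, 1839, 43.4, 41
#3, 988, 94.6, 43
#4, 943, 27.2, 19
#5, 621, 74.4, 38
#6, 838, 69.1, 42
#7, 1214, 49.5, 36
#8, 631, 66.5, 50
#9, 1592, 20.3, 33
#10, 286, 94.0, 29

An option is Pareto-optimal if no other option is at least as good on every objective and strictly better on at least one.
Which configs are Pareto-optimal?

#1, #2, #4, #5, #7, #8, #9, #10

#1: not dominated (best write latency).
#2: not dominated.
#3: dominated by #8 (cost 631≤988, write latency 66.5≤94.6, storage 50≥43).
#4: not dominated.
#5: not dominated.
#6: dominated by #8 (cost 631≤838, write latency 66.5≤69.1, storage 50≥42).
#7: not dominated.
#8: not dominated (best storage).
#9: not dominated.
#10: not dominated (best cost).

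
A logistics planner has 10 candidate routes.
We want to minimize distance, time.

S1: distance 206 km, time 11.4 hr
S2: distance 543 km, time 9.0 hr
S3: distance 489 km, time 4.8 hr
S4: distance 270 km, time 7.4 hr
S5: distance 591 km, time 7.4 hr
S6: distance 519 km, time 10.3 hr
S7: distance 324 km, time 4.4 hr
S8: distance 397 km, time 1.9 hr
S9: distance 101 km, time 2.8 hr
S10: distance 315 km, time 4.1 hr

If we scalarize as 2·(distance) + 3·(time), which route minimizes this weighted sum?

S1: 2·206 + 3·11.4 = 446.2
S2: 2·543 + 3·9.0 = 1113.0
S3: 2·489 + 3·4.8 = 992.4
S4: 2·270 + 3·7.4 = 562.2
S5: 2·591 + 3·7.4 = 1204.2
S6: 2·519 + 3·10.3 = 1068.9
S7: 2·324 + 3·4.4 = 661.2
S8: 2·397 + 3·1.9 = 799.7
S9: 2·101 + 3·2.8 = 210.4
S10: 2·315 + 3·4.1 = 642.3
Lowest: S9 at 210.4.

S9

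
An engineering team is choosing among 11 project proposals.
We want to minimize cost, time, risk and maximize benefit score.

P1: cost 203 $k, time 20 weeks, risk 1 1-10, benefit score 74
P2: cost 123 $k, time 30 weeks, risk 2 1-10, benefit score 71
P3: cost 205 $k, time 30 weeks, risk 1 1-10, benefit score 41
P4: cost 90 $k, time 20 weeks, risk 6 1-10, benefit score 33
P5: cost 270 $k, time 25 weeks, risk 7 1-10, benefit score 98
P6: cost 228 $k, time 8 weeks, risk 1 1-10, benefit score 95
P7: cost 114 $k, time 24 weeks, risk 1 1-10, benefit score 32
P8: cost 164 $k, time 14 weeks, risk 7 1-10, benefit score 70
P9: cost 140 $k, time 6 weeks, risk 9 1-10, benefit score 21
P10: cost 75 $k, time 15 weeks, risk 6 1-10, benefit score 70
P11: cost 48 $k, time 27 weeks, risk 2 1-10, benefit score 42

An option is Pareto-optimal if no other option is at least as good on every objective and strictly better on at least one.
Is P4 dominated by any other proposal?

Yes

P10 vs P4: cost 75≤90, time 15≤20, risk 6≤6, benefit score 70≥33 — P10 is at least as good on every objective and strictly better on at least one, so P10 dominates P4.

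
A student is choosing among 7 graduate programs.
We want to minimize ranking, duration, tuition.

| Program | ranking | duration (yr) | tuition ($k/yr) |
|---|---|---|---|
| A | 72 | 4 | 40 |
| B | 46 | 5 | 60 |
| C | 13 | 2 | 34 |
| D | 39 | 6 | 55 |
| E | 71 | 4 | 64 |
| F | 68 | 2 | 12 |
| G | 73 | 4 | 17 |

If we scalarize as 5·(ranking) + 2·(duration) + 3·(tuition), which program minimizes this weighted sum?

A: 5·72 + 2·4 + 3·40 = 488
B: 5·46 + 2·5 + 3·60 = 420
C: 5·13 + 2·2 + 3·34 = 171
D: 5·39 + 2·6 + 3·55 = 372
E: 5·71 + 2·4 + 3·64 = 555
F: 5·68 + 2·2 + 3·12 = 380
G: 5·73 + 2·4 + 3·17 = 424
Lowest: C at 171.

C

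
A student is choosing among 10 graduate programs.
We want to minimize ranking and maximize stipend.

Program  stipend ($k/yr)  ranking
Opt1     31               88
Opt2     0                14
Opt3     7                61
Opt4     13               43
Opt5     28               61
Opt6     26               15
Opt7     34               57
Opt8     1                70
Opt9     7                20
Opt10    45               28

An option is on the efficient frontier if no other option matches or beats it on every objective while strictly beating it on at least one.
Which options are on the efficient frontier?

Opt1: dominated by Opt7 (stipend 34≥31, ranking 57≤88).
Opt2: not dominated (best ranking).
Opt3: dominated by Opt4 (stipend 13≥7, ranking 43≤61).
Opt4: dominated by Opt6 (stipend 26≥13, ranking 15≤43).
Opt5: dominated by Opt7 (stipend 34≥28, ranking 57≤61).
Opt6: not dominated.
Opt7: dominated by Opt10 (stipend 45≥34, ranking 28≤57).
Opt8: dominated by Opt3 (stipend 7≥1, ranking 61≤70).
Opt9: dominated by Opt6 (stipend 26≥7, ranking 15≤20).
Opt10: not dominated (best stipend).

Opt2, Opt6, Opt10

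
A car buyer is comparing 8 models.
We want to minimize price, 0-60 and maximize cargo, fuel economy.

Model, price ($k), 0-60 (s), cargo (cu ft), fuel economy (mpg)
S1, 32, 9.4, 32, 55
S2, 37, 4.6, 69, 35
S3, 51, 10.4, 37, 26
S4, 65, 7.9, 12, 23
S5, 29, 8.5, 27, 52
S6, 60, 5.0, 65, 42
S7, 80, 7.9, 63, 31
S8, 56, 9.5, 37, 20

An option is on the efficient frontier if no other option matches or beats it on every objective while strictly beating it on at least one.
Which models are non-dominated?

S1, S2, S5, S6

S1: not dominated (best fuel economy).
S2: not dominated (best 0-60).
S3: dominated by S2 (price 37≤51, 0-60 4.6≤10.4, cargo 69≥37, fuel economy 35≥26).
S4: dominated by S2 (price 37≤65, 0-60 4.6≤7.9, cargo 69≥12, fuel economy 35≥23).
S5: not dominated (best price).
S6: not dominated.
S7: dominated by S2 (price 37≤80, 0-60 4.6≤7.9, cargo 69≥63, fuel economy 35≥31).
S8: dominated by S2 (price 37≤56, 0-60 4.6≤9.5, cargo 69≥37, fuel economy 35≥20).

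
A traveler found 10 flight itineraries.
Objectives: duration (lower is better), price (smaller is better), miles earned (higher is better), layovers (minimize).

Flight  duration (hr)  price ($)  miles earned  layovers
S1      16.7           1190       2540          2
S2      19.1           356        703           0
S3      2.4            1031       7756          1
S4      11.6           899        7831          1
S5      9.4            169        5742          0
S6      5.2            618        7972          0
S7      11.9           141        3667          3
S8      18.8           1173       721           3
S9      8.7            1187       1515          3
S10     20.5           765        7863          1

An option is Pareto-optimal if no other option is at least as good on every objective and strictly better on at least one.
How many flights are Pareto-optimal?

4

S1: dominated by S3 (duration 2.4≤16.7, price 1031≤1190, miles earned 7756≥2540, layovers 1≤2).
S2: dominated by S5 (duration 9.4≤19.1, price 169≤356, miles earned 5742≥703, layovers 0≤0).
S3: not dominated (best duration).
S4: dominated by S6 (duration 5.2≤11.6, price 618≤899, miles earned 7972≥7831, layovers 0≤1).
S5: not dominated.
S6: not dominated (best miles earned).
S7: not dominated (best price).
S8: dominated by S3 (duration 2.4≤18.8, price 1031≤1173, miles earned 7756≥721, layovers 1≤3).
S9: dominated by S3 (duration 2.4≤8.7, price 1031≤1187, miles earned 7756≥1515, layovers 1≤3).
S10: dominated by S6 (duration 5.2≤20.5, price 618≤765, miles earned 7972≥7863, layovers 0≤1).
Pareto-optimal: S3, S5, S6, S7 → 4.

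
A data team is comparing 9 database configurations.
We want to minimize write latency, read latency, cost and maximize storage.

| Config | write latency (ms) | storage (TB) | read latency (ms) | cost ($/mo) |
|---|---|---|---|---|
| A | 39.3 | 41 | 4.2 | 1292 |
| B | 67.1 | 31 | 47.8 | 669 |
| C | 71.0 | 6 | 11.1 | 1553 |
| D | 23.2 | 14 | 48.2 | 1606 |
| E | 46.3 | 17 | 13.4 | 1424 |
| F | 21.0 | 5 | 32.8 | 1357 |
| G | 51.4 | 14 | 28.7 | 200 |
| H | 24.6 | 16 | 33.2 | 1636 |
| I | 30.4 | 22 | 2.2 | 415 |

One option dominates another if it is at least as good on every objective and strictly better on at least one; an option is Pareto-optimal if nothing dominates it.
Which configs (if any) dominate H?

A: worse on write latency (39.3 vs 24.6).
B: worse on write latency (67.1 vs 24.6).
C: worse on write latency (71.0 vs 24.6).
D: worse on storage (14 vs 16).
E: worse on write latency (46.3 vs 24.6).
F: worse on storage (5 vs 16).
G: worse on write latency (51.4 vs 24.6).
I: worse on write latency (30.4 vs 24.6).
No option dominates H.

none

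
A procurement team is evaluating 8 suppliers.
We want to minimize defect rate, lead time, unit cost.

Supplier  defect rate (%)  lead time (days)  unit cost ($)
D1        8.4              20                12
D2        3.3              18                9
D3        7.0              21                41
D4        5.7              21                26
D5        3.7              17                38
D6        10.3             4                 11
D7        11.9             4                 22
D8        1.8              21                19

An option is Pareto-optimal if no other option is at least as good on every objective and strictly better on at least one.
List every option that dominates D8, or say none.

none

D1: worse on defect rate (8.4 vs 1.8).
D2: worse on defect rate (3.3 vs 1.8).
D3: worse on defect rate (7.0 vs 1.8).
D4: worse on defect rate (5.7 vs 1.8).
D5: worse on defect rate (3.7 vs 1.8).
D6: worse on defect rate (10.3 vs 1.8).
D7: worse on defect rate (11.9 vs 1.8).
No option dominates D8.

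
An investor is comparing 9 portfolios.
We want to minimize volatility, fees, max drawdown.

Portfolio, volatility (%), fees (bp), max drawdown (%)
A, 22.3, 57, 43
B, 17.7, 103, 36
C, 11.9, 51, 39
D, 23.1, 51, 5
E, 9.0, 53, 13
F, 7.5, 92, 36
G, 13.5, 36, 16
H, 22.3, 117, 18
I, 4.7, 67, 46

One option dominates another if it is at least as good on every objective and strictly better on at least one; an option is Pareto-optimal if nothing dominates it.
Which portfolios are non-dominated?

A: dominated by C (volatility 11.9≤22.3, fees 51≤57, max drawdown 39≤43).
B: dominated by E (volatility 9.0≤17.7, fees 53≤103, max drawdown 13≤36).
C: not dominated.
D: not dominated (best max drawdown).
E: not dominated.
F: not dominated.
G: not dominated (best fees).
H: dominated by E (volatility 9.0≤22.3, fees 53≤117, max drawdown 13≤18).
I: not dominated (best volatility).

C, D, E, F, G, I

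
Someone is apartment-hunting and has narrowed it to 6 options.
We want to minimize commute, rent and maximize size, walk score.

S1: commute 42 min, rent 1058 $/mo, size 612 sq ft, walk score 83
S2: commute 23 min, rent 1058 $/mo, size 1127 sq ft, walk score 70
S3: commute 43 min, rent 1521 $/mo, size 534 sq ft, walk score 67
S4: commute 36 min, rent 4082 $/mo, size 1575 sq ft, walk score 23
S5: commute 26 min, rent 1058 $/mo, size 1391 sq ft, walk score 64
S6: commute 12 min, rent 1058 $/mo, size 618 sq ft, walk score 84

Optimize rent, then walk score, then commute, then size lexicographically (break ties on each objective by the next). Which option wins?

First minimize rent: best is 1058, kept {S1, S2, S5, S6}.
Then maximize walk score: best is 84, kept {S6}.

S6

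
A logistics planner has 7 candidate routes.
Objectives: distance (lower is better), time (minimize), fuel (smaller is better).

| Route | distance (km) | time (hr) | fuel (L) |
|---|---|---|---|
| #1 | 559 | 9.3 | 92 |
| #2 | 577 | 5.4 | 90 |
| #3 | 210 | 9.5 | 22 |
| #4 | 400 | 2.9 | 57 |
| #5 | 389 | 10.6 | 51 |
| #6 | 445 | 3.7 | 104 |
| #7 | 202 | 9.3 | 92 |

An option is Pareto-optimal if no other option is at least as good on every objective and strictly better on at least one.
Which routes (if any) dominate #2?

#4: distance 400≤577, time 2.9≤5.4, fuel 57≤90 — dominates #2.
Others (#1, #3, #5, #6, #7) are each worse than #2 on at least one objective.

#4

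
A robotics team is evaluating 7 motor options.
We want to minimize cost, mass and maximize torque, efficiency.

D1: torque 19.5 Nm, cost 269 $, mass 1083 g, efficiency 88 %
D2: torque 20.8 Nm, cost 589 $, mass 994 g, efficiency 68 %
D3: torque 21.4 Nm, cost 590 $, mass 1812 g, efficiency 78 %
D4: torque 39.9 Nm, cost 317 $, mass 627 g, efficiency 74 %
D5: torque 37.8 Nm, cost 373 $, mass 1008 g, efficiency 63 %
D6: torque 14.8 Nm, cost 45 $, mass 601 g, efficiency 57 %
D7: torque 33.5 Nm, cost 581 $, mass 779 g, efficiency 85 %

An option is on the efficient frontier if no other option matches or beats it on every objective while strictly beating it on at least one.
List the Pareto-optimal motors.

D1, D4, D6, D7

D1: not dominated (best efficiency).
D2: dominated by D4 (torque 39.9≥20.8, cost 317≤589, mass 627≤994, efficiency 74≥68).
D3: dominated by D7 (torque 33.5≥21.4, cost 581≤590, mass 779≤1812, efficiency 85≥78).
D4: not dominated (best torque).
D5: dominated by D4 (torque 39.9≥37.8, cost 317≤373, mass 627≤1008, efficiency 74≥63).
D6: not dominated (best cost).
D7: not dominated.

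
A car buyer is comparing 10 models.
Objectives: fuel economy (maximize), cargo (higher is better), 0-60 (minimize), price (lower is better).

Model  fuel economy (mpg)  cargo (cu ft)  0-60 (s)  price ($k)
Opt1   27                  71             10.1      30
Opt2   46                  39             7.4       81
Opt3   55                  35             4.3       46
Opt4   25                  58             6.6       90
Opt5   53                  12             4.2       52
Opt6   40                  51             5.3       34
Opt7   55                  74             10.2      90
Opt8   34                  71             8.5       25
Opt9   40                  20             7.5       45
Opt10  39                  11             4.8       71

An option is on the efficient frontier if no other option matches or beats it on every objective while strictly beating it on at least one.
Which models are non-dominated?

Opt2, Opt3, Opt4, Opt5, Opt6, Opt7, Opt8

Opt1: dominated by Opt8 (fuel economy 34≥27, cargo 71≥71, 0-60 8.5≤10.1, price 25≤30).
Opt2: not dominated.
Opt3: not dominated.
Opt4: not dominated.
Opt5: not dominated (best 0-60).
Opt6: not dominated.
Opt7: not dominated (best cargo).
Opt8: not dominated (best price).
Opt9: dominated by Opt6 (fuel economy 40≥40, cargo 51≥20, 0-60 5.3≤7.5, price 34≤45).
Opt10: dominated by Opt3 (fuel economy 55≥39, cargo 35≥11, 0-60 4.3≤4.8, price 46≤71).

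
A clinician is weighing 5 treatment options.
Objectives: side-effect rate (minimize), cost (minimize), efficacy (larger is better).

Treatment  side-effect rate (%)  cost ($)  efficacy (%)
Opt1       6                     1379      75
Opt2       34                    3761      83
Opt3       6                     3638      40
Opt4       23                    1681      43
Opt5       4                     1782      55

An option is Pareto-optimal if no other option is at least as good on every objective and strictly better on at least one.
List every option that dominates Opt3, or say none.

Opt1, Opt5

Opt1: side-effect rate 6≤6, cost 1379≤3638, efficacy 75≥40 — dominates Opt3.
Opt5: side-effect rate 4≤6, cost 1782≤3638, efficacy 55≥40 — dominates Opt3.
Others (Opt2, Opt4) are each worse than Opt3 on at least one objective.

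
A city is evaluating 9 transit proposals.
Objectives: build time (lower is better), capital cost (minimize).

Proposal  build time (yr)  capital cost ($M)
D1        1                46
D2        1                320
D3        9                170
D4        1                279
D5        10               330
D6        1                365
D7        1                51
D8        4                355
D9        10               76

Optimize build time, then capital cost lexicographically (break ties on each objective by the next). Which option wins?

First minimize build time: best is 1, kept {D1, D2, D4, D6, D7}.
Then minimize capital cost: best is 46, kept {D1}.

D1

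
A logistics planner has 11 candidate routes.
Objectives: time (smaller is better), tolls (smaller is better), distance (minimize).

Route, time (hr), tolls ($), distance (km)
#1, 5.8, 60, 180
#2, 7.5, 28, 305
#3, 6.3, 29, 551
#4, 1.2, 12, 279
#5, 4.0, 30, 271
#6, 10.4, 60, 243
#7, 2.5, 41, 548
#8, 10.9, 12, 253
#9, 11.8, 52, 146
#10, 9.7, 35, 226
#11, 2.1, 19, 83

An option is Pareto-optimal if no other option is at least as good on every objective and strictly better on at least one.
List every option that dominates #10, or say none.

#11: time 2.1≤9.7, tolls 19≤35, distance 83≤226 — dominates #10.
Others (#1, #2, #3, #4, #5, #6, #7, #8, #9) are each worse than #10 on at least one objective.

#11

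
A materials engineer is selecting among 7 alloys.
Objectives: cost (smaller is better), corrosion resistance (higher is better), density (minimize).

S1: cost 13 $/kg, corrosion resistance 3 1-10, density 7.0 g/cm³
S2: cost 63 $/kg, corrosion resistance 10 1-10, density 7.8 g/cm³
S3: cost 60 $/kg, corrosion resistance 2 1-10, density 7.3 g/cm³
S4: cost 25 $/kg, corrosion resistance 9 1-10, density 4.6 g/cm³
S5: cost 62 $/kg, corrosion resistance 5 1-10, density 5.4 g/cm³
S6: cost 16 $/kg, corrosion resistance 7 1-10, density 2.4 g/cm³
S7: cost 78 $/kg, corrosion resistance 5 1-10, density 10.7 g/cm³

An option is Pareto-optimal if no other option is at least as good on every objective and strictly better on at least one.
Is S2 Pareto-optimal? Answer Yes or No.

Yes

S1: worse on corrosion resistance (3 vs 10).
S3: worse on corrosion resistance (2 vs 10).
S4: worse on corrosion resistance (9 vs 10).
S5: worse on corrosion resistance (5 vs 10).
S6: worse on corrosion resistance (7 vs 10).
S7: worse on cost (78 vs 63).
No option is at least as good as S2 on every objective and strictly better on one.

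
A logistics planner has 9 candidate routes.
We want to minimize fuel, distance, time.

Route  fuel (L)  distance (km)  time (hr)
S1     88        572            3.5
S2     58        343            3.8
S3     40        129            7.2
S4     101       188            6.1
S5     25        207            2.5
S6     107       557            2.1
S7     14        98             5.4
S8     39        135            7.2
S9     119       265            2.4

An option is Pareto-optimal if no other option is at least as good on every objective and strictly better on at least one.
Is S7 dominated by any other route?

No

S1: worse on fuel (88 vs 14).
S2: worse on fuel (58 vs 14).
S3: worse on fuel (40 vs 14).
S4: worse on fuel (101 vs 14).
S5: worse on fuel (25 vs 14).
S6: worse on fuel (107 vs 14).
S8: worse on fuel (39 vs 14).
S9: worse on fuel (119 vs 14).
No option is at least as good as S7 on every objective and strictly better on one.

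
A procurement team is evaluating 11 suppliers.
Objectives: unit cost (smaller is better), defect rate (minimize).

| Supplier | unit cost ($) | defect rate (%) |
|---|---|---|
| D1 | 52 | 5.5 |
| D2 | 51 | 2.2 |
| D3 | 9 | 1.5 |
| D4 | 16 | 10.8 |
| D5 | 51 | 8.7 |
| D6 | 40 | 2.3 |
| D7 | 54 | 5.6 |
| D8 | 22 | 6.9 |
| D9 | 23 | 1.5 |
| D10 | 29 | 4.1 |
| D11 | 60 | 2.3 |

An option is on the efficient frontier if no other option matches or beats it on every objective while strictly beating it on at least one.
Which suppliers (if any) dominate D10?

D3: unit cost 9≤29, defect rate 1.5≤4.1 — dominates D10.
D9: unit cost 23≤29, defect rate 1.5≤4.1 — dominates D10.
Others (D1, D2, D4, D5, D6, D7, D8, D11) are each worse than D10 on at least one objective.

D3, D9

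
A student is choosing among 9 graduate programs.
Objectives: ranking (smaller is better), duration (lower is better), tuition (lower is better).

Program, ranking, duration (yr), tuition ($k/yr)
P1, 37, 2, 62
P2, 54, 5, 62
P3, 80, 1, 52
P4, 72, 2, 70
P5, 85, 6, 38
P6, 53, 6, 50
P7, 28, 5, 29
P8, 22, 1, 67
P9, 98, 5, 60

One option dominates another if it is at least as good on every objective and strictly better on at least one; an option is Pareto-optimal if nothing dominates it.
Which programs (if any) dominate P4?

P1, P8

P1: ranking 37≤72, duration 2≤2, tuition 62≤70 — dominates P4.
P8: ranking 22≤72, duration 1≤2, tuition 67≤70 — dominates P4.
Others (P2, P3, P5, P6, P7, P9) are each worse than P4 on at least one objective.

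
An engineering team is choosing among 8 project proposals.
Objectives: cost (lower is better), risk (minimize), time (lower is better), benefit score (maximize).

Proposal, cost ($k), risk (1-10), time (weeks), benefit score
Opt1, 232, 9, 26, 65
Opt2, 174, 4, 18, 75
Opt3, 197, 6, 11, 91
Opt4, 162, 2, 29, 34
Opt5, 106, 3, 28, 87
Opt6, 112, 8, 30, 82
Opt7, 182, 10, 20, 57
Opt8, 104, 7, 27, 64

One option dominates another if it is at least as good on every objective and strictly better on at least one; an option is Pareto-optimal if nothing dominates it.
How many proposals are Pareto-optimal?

5

Opt1: dominated by Opt2 (cost 174≤232, risk 4≤9, time 18≤26, benefit score 75≥65).
Opt2: not dominated.
Opt3: not dominated (best time).
Opt4: not dominated (best risk).
Opt5: not dominated.
Opt6: dominated by Opt5 (cost 106≤112, risk 3≤8, time 28≤30, benefit score 87≥82).
Opt7: dominated by Opt2 (cost 174≤182, risk 4≤10, time 18≤20, benefit score 75≥57).
Opt8: not dominated (best cost).
Pareto-optimal: Opt2, Opt3, Opt4, Opt5, Opt8 → 5.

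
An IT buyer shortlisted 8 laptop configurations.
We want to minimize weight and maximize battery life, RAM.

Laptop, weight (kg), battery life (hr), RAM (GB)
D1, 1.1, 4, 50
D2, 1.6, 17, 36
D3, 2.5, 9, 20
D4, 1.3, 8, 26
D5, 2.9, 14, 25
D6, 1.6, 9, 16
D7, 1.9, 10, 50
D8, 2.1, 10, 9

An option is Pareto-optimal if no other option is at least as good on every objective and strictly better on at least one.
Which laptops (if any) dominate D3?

D2, D7

D2: weight 1.6≤2.5, battery life 17≥9, RAM 36≥20 — dominates D3.
D7: weight 1.9≤2.5, battery life 10≥9, RAM 50≥20 — dominates D3.
Others (D1, D4, D5, D6, D8) are each worse than D3 on at least one objective.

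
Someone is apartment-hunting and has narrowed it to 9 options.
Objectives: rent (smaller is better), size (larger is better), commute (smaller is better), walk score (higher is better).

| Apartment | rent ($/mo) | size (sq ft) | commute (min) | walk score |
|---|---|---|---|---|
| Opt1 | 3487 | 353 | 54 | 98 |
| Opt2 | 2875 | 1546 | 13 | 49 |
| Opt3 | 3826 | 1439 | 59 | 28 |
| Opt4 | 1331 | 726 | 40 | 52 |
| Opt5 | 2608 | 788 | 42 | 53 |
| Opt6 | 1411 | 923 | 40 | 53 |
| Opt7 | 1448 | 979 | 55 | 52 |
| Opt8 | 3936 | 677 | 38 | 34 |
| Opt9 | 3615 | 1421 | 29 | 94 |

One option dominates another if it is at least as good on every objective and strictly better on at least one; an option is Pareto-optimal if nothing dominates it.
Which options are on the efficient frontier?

Opt1: not dominated (best walk score).
Opt2: not dominated (best size).
Opt3: dominated by Opt2 (rent 2875≤3826, size 1546≥1439, commute 13≤59, walk score 49≥28).
Opt4: not dominated (best rent).
Opt5: dominated by Opt6 (rent 1411≤2608, size 923≥788, commute 40≤42, walk score 53≥53).
Opt6: not dominated.
Opt7: not dominated.
Opt8: dominated by Opt2 (rent 2875≤3936, size 1546≥677, commute 13≤38, walk score 49≥34).
Opt9: not dominated.

Opt1, Opt2, Opt4, Opt6, Opt7, Opt9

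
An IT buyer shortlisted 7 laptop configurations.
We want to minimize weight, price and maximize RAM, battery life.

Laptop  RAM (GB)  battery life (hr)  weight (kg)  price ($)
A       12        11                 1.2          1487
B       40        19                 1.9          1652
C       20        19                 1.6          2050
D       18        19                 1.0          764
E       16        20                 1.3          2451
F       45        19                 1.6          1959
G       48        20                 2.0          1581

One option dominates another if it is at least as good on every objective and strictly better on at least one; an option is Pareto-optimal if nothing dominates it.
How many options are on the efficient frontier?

5

A: dominated by D (RAM 18≥12, battery life 19≥11, weight 1.0≤1.2, price 764≤1487).
B: not dominated.
C: dominated by F (RAM 45≥20, battery life 19≥19, weight 1.6≤1.6, price 1959≤2050).
D: not dominated (best weight).
E: not dominated.
F: not dominated.
G: not dominated (best RAM).
Pareto-optimal: B, D, E, F, G → 5.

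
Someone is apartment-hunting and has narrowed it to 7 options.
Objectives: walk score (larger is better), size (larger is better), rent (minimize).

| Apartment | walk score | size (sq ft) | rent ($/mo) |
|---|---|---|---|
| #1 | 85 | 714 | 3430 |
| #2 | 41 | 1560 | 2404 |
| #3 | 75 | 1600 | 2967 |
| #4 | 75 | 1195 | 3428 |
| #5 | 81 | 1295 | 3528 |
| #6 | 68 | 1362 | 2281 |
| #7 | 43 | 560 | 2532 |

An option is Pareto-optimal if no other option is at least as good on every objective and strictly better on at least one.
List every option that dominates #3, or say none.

none

#1: worse on size (714 vs 1600).
#2: worse on walk score (41 vs 75).
#4: worse on size (1195 vs 1600).
#5: worse on size (1295 vs 1600).
#6: worse on walk score (68 vs 75).
#7: worse on walk score (43 vs 75).
No option dominates #3.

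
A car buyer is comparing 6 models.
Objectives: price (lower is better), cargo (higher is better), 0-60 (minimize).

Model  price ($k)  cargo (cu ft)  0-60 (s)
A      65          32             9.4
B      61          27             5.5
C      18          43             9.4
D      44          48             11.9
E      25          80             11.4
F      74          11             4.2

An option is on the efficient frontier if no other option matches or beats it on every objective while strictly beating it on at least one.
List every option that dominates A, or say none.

C: price 18≤65, cargo 43≥32, 0-60 9.4≤9.4 — dominates A.
Others (B, D, E, F) are each worse than A on at least one objective.

C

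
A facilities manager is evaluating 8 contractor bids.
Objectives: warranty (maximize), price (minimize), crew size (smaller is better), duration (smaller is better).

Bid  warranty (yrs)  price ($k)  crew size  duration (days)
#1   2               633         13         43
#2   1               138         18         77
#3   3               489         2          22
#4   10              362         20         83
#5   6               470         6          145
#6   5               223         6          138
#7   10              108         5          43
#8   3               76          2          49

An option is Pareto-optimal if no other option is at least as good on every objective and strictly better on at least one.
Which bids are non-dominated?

#1: dominated by #3 (warranty 3≥2, price 489≤633, crew size 2≤13, duration 22≤43).
#2: dominated by #7 (warranty 10≥1, price 108≤138, crew size 5≤18, duration 43≤77).
#3: not dominated (best duration).
#4: dominated by #7 (warranty 10≥10, price 108≤362, crew size 5≤20, duration 43≤83).
#5: dominated by #7 (warranty 10≥6, price 108≤470, crew size 5≤6, duration 43≤145).
#6: dominated by #7 (warranty 10≥5, price 108≤223, crew size 5≤6, duration 43≤138).
#7: not dominated.
#8: not dominated (best price).

#3, #7, #8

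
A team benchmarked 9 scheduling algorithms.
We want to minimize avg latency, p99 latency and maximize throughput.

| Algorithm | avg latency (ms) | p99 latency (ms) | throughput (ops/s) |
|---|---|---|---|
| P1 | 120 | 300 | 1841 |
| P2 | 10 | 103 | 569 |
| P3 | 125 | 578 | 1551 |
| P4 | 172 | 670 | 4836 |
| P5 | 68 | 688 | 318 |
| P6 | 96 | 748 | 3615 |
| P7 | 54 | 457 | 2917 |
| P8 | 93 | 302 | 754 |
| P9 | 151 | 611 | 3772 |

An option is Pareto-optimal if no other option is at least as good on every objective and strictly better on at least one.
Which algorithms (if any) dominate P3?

P1: avg latency 120≤125, p99 latency 300≤578, throughput 1841≥1551 — dominates P3.
P7: avg latency 54≤125, p99 latency 457≤578, throughput 2917≥1551 — dominates P3.
Others (P2, P4, P5, P6, P8, P9) are each worse than P3 on at least one objective.

P1, P7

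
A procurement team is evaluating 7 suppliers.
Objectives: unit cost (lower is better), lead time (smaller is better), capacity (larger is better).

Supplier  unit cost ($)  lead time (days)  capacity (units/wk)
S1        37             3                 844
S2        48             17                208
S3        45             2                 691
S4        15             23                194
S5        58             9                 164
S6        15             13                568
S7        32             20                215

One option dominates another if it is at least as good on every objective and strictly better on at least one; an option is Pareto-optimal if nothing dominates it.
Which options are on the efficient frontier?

S1, S3, S6

S1: not dominated (best capacity).
S2: dominated by S1 (unit cost 37≤48, lead time 3≤17, capacity 844≥208).
S3: not dominated (best lead time).
S4: dominated by S6 (unit cost 15≤15, lead time 13≤23, capacity 568≥194).
S5: dominated by S1 (unit cost 37≤58, lead time 3≤9, capacity 844≥164).
S6: not dominated.
S7: dominated by S6 (unit cost 15≤32, lead time 13≤20, capacity 568≥215).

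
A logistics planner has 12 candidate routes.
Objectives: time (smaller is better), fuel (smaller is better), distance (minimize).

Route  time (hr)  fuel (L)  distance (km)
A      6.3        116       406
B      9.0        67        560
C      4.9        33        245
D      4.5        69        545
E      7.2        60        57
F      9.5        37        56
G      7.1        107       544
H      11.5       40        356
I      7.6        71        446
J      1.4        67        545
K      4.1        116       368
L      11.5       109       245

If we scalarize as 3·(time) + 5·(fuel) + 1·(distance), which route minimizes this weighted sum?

A: 3·6.3 + 5·116 + 1·406 = 1004.9
B: 3·9.0 + 5·67 + 1·560 = 922.0
C: 3·4.9 + 5·33 + 1·245 = 424.7
D: 3·4.5 + 5·69 + 1·545 = 903.5
E: 3·7.2 + 5·60 + 1·57 = 378.6
F: 3·9.5 + 5·37 + 1·56 = 269.5
G: 3·7.1 + 5·107 + 1·544 = 1100.3
H: 3·11.5 + 5·40 + 1·356 = 590.5
I: 3·7.6 + 5·71 + 1·446 = 823.8
J: 3·1.4 + 5·67 + 1·545 = 884.2
K: 3·4.1 + 5·116 + 1·368 = 960.3
L: 3·11.5 + 5·109 + 1·245 = 824.5
Lowest: F at 269.5.

F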